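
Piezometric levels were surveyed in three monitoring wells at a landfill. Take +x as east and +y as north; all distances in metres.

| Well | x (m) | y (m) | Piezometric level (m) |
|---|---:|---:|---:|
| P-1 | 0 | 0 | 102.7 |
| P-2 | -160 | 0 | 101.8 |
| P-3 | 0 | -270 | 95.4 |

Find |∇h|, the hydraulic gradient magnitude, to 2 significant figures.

0.028

∂h/∂x = (101.8 − 102.7) / (-160 − 0) = +0.005625
∂h/∂y = (95.4 − 102.7) / (-270 − 0) = +0.02704
|∇h| = √(0.005625² + 0.02704²) = 0.02762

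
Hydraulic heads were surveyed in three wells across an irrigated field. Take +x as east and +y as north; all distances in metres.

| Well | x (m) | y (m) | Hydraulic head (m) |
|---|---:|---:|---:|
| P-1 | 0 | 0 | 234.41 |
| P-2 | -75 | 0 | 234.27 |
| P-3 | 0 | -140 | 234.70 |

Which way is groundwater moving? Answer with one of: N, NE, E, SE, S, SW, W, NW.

NW

∂h/∂x = (234.27 − 234.41) / (-75 − 0) = +0.001867
∂h/∂y = (234.70 − 234.41) / (-140 − 0) = -0.002071
Flow = −∇h = (-0.001867 east, +0.002071 north), which points northwest.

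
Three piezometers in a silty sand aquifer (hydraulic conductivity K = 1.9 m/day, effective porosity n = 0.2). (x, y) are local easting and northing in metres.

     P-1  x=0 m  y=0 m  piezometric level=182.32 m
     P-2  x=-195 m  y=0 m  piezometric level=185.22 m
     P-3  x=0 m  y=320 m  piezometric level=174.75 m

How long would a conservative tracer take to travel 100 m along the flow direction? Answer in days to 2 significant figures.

∂h/∂x = (185.22 − 182.32) / (-195 − 0) = -0.01487
∂h/∂y = (174.75 − 182.32) / (320 − 0) = -0.02366
|∇h| = √(-0.01487² + -0.02366²) = 0.02794
Seepage velocity v = K·i/n = 1.9 × 0.02794 / 0.2 = 0.2654 m/day.
t = 100 / 0.2654 = 376.8 days.

380 days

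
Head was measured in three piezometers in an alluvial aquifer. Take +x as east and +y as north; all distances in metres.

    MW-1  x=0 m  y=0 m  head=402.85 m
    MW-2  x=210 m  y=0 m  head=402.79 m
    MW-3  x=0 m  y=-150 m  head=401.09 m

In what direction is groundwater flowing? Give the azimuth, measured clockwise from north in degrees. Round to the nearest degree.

∂h/∂x = (402.79 − 402.85) / (210 − 0) = -0.0002857
∂h/∂y = (401.09 − 402.85) / (-150 − 0) = +0.01173
Flow direction (−∇h) has components (+0.0002857 E, -0.01173 N).
Azimuth = atan2(E, N) = atan2(+0.0002857, -0.01173) = 178.6° ≈ 179°.

179°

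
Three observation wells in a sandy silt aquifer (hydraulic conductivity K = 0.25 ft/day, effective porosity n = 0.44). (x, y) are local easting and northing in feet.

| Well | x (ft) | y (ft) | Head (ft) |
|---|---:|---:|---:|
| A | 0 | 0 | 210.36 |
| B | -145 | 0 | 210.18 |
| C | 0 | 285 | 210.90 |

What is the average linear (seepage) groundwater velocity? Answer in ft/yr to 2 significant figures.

∂h/∂x = (210.18 − 210.36) / (-145 − 0) = +0.001241
∂h/∂y = (210.90 − 210.36) / (285 − 0) = +0.001895
|∇h| = √(0.001241² + 0.001895²) = 0.002265
Seepage velocity v = K·i/n = 0.25 × 0.002265 / 0.44 = 0.001287 ft/day = 0.4701 ft/yr.

0.47 ft/yr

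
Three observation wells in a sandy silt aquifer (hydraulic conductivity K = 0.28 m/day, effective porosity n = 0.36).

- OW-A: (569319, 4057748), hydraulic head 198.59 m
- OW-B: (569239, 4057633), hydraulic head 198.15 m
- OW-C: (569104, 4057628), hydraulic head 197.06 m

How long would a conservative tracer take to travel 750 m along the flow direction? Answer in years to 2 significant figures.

320 years

With h = a·x + b·y + c and OW-A as origin, the differences give:
  (-80)·a + (-115)·b = -0.44
  (-215)·a + (-120)·b = -1.53
Eliminate b (×(-120) and ×(-115), subtract): -15125·a = -123.150 → a = ∂h/∂x = +0.008142
Back-substitute: b = ∂h/∂y = -0.001838.
|∇h| = √(0.008142² + -0.001838²) = 0.008347
Seepage velocity v = K·i/n = 0.28 × 0.008347 / 0.36 = 0.006492 m/day.
t = 750 / 0.006492 = 1.155e+05 days = 316 years.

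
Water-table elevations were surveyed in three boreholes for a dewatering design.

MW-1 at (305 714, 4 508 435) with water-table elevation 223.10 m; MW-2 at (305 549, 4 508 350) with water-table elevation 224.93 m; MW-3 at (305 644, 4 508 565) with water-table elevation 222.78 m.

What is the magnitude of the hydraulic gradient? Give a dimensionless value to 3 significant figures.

Taking MW-1 as reference: MW-2−MW-1 = (-165, -85, +1.83); MW-3−MW-1 = (-70, 130, -0.32).
Solve a·Δx + b·Δy = Δh: det = (-165)·130 − (-70)·(-85) = -27400.
∂h/∂x = [(+1.83)·130 − (-0.32)·(-85)] / -27400 = -0.007690
∂h/∂y = [(-165)·(-0.32) − (-70)·(+1.83)] / -27400 = -0.006602
|∇h| = √(-0.007690² + -0.006602²) = 0.01014

0.0101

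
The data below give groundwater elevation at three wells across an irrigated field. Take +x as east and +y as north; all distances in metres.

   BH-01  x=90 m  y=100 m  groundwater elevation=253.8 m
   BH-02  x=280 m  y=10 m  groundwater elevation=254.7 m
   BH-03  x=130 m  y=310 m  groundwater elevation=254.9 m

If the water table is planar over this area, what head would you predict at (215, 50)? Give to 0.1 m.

Three-point gradient (reference BH-01): Δ to BH-02 = (190, -90, +0.9), Δ to BH-03 = (40, 210, +1.1).
∂h/∂x = +0.006621, ∂h/∂y = +0.003977 (det = 43500).
h(215, 50) = 253.8 + (+0.006621)·(125) + (+0.003977)·(-50) = 253.8 +0.828 -0.199 = 254.429 m.

254.4 m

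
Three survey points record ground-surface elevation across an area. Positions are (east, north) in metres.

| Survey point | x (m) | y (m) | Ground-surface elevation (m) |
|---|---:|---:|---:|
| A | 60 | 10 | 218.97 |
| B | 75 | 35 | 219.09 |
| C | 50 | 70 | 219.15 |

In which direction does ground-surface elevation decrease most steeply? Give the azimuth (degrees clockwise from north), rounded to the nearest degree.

Taking A as reference: B−A = (15, 25, +0.12); C−A = (-10, 60, +0.18).
Solve a·Δx + b·Δy = Δz: det = 15·60 − (-10)·25 = 1150.
∂z/∂x = [(+0.12)·60 − (+0.18)·25] / 1150 = +0.002348
∂z/∂y = [15·(+0.18) − (-10)·(+0.12)] / 1150 = +0.003391
Steepest decrease is along −∇f: components (-0.002348 E, -0.003391 N).
Azimuth = atan2(-0.002348, -0.003391) = 214.7° ≈ 215°.

215°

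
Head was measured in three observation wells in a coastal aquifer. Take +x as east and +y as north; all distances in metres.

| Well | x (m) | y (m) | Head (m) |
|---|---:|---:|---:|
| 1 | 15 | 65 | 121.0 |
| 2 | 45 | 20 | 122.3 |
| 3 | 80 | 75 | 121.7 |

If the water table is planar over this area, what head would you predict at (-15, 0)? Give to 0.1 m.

121.9 m

With h = a·x + b·y + c and 1 as origin, the differences give:
  30·a + (-45)·b = +1.3
  65·a + 10·b = +0.7
Eliminate b (×10 and ×(-45), subtract): 3225·a = 44.50 → a = ∂h/∂x = +0.01380
Back-substitute: b = ∂h/∂y = -0.01969.
h(-15, 0) = 121.0 + (+0.01380)·(-30) + (-0.01969)·(-65) = 121.0 -0.414 +1.280 = 121.866 m.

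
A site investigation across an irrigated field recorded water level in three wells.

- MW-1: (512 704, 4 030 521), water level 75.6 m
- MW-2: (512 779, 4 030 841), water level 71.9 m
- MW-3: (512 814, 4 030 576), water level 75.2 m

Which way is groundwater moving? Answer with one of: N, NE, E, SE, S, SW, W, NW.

With h = a·x + b·y + c and MW-1 as origin, the differences give:
  75·a + 320·b = -3.7
  110·a + 55·b = -0.4
Eliminate b (×55 and ×320, subtract): -31075·a = -75.50 → a = ∂h/∂x = +0.002430
Back-substitute: b = ∂h/∂y = -0.01213.
Flow = −∇h = (-0.002430 east, +0.01213 north), which points north.

N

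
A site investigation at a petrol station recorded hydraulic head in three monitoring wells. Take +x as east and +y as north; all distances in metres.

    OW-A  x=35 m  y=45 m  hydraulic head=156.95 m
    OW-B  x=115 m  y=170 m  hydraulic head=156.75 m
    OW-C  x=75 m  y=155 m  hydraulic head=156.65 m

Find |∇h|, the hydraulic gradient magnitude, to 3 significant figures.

0.00586

With h = a·x + b·y + c and OW-A as origin, the differences give:
  80·a + 125·b = -0.20
  40·a + 110·b = -0.30
Eliminate b (×110 and ×125, subtract): 3800·a = 15.500 → a = ∂h/∂x = +0.004079
Back-substitute: b = ∂h/∂y = -0.004211.
|∇h| = √(0.004079² + -0.004211²) = 0.005863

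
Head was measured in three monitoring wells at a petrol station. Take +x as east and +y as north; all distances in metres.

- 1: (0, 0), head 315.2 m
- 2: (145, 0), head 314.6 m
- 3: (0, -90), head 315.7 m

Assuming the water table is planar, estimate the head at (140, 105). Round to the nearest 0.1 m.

314.0 m

∂h/∂x = (314.6 − 315.2) / (145 − 0) = -0.004138
∂h/∂y = (315.7 − 315.2) / (-90 − 0) = -0.005556
h(140, 105) = 315.2 + (-0.004138)·(140) + (-0.005556)·(105) = 315.2 -0.579 -0.583 = 314.037 m.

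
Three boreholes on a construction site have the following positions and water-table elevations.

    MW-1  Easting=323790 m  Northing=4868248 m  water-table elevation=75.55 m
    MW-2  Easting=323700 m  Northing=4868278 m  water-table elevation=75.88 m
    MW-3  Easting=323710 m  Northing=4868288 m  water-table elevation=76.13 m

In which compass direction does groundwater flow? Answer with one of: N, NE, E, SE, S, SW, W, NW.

Three-point gradient (reference MW-1): Δ to MW-2 = (-90, 30, +0.33), Δ to MW-3 = (-80, 40, +0.58).
∂h/∂x = +0.003500, ∂h/∂y = +0.02150 (det = -1200).
Flow = −∇h = (-0.003500 east, -0.02150 north), which points south.

S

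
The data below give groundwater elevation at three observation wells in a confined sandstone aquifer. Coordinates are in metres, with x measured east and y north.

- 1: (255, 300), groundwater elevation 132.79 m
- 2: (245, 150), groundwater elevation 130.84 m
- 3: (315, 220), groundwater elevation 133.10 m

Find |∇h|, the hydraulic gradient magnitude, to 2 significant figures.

0.024

With h = a·x + b·y + c and 1 as origin, the differences give:
  (-10)·a + (-150)·b = -1.95
  60·a + (-80)·b = +0.31
Eliminate b (×(-80) and ×(-150), subtract): 9800·a = 202.500 → a = ∂h/∂x = +0.02066
Back-substitute: b = ∂h/∂y = +0.01162.
|∇h| = √(0.02066² + 0.01162²) = 0.0237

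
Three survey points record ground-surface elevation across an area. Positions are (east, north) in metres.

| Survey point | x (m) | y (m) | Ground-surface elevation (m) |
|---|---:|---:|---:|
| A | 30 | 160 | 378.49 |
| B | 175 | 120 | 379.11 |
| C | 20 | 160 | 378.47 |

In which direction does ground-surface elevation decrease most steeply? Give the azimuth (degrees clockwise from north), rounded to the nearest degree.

Taking A as reference: B−A = (145, -40, +0.62); C−A = (-10, 0, -0.02).
Solve a·Δx + b·Δy = Δz: det = 145·0 − (-10)·(-40) = -400.
∂z/∂x = [(+0.62)·0 − (-0.02)·(-40)] / -400 = +0.002000
∂z/∂y = [145·(-0.02) − (-10)·(+0.62)] / -400 = -0.008250
Steepest decrease is along −∇f: components (-0.002000 E, +0.008250 N).
Azimuth = atan2(-0.002000, +0.008250) = 346.4° ≈ 346°.

346°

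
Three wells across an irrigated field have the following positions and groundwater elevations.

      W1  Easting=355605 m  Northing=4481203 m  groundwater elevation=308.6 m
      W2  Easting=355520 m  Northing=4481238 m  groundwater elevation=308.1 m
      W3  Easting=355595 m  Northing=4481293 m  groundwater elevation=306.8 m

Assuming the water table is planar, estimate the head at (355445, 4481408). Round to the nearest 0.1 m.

Three-point gradient (reference W1): Δ to W2 = (-85, 35, -0.5), Δ to W3 = (-10, 90, -1.8).
∂h/∂x = -0.002466, ∂h/∂y = -0.02027 (det = -7300).
h(355445, 4481408) = 308.6 + (-0.002466)·(-160) + (-0.02027)·(205) = 308.6 +0.395 -4.156 = 304.838 m.

304.8 m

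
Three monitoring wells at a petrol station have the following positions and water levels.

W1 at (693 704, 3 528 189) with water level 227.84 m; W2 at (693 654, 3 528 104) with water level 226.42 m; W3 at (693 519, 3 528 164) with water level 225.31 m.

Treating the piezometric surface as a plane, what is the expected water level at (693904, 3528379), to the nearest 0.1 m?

With h = a·x + b·y + c and W1 as origin, the differences give:
  (-50)·a + (-85)·b = -1.42
  (-185)·a + (-25)·b = -2.53
Eliminate b (×(-25) and ×(-85), subtract): -14475·a = -179.550 → a = ∂h/∂x = +0.01240
Back-substitute: b = ∂h/∂y = +0.009409.
h(693904, 3528379) = 227.84 + (+0.01240)·(200) + (+0.009409)·(190) = 227.84 +2.481 +1.788 = 232.109 m.

232.1 m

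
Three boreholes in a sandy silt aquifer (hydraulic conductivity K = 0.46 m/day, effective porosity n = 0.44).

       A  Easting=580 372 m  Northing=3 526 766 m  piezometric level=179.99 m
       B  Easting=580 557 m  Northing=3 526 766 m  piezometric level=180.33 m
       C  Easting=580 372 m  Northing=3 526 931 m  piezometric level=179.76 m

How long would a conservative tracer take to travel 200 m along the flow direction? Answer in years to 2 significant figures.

∂h/∂x = (180.33 − 179.99) / (580557 − 580372) = +0.001838
∂h/∂y = (179.76 − 179.99) / (3526931 − 3526766) = -0.001394
|∇h| = √(0.001838² + -0.001394²) = 0.002307
Seepage velocity v = K·i/n = 0.46 × 0.002307 / 0.44 = 0.002412 m/day.
t = 200 / 0.002412 = 8.292e+04 days = 227 years.

230 years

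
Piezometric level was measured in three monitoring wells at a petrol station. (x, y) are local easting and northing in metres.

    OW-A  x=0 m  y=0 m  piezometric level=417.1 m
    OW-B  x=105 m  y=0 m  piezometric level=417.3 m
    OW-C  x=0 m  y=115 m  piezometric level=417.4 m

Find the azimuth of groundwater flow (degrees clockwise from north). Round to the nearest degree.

216°

∂h/∂x = (417.3 − 417.1) / (105 − 0) = +0.001905
∂h/∂y = (417.4 − 417.1) / (115 − 0) = +0.002609
Flow direction (−∇h) has components (-0.001905 E, -0.002609 N).
Azimuth = atan2(E, N) = atan2(-0.001905, -0.002609) = 216.1° ≈ 216°.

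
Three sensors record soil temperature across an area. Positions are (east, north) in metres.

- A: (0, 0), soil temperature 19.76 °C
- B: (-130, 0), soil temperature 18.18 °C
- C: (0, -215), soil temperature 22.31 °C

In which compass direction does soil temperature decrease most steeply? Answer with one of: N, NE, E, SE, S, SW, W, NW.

∂T/∂x = (18.18 − 19.76) / (-130 − 0) = +0.01215
∂T/∂y = (22.31 − 19.76) / (-215 − 0) = -0.01186
Steepest decrease is along −∇f = (-0.01215 E, +0.01186 N) → northwest.

NW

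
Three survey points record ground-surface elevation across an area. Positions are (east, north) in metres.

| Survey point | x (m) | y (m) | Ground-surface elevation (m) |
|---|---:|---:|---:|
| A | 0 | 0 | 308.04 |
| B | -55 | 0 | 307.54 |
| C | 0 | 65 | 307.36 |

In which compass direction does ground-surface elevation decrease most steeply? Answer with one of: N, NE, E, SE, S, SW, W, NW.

NW

∂z/∂x = (307.54 − 308.04) / (-55 − 0) = +0.009091
∂z/∂y = (307.36 − 308.04) / (65 − 0) = -0.01046
Steepest decrease is along −∇f = (-0.009091 E, +0.01046 N) → northwest.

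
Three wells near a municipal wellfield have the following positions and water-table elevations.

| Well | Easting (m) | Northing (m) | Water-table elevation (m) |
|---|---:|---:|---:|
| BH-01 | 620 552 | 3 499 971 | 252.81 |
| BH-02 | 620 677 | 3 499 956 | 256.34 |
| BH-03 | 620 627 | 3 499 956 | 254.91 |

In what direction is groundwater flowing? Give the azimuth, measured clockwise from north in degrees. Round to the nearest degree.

With h = a·x + b·y + c and BH-01 as origin, the differences give:
  125·a + (-15)·b = +3.53
  75·a + (-15)·b = +2.10
Eliminate b (×(-15) and ×(-15), subtract): -750·a = -21.450 → a = ∂h/∂x = +0.02860
Back-substitute: b = ∂h/∂y = +0.003000.
Flow direction (−∇h) has components (-0.02860 E, -0.003000 N).
Azimuth = atan2(E, N) = atan2(-0.02860, -0.003000) = 264.0° ≈ 264°.

264°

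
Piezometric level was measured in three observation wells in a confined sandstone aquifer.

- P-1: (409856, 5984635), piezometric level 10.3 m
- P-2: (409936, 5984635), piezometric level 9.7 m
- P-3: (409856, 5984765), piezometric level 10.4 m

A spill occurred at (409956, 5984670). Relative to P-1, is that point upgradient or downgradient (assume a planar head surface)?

downgradient

∂h/∂x = (9.7 − 10.3) / (409936 − 409856) = -0.007500
∂h/∂y = (10.4 − 10.3) / (5984765 − 5984635) = +0.0007692
Head at (409956, 5984670) = 10.3 + (-0.007500)·(100) + (+0.0007692)·(35) = 9.58 m.
That is lower than the 10.3 m at P-1, so the point is downgradient.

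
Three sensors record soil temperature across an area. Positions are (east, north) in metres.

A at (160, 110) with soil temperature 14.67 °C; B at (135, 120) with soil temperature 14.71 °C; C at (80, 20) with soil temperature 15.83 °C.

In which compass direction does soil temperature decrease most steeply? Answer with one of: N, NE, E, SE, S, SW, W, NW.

NE

With T = a·x + b·y + c and A as origin, the differences give:
  (-25)·a + 10·b = +0.04
  (-80)·a + (-90)·b = +1.16
Eliminate b (×(-90) and ×10, subtract): 3050·a = -15.200 → a = ∂T/∂x = -0.004984
Back-substitute: b = ∂T/∂y = -0.008459.
Steepest decrease is along −∇f = (+0.004984 E, +0.008459 N) → northeast.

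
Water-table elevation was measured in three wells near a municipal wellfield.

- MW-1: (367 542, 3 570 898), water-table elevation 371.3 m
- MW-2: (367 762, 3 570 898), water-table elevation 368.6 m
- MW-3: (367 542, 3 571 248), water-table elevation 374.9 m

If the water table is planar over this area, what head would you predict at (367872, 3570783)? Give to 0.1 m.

∂h/∂x = (368.6 − 371.3) / (367762 − 367542) = -0.01227
∂h/∂y = (374.9 − 371.3) / (3571248 − 3570898) = +0.01029
h(367872, 3570783) = 371.3 + (-0.01227)·(330) + (+0.01029)·(-115) = 371.3 -4.050 -1.183 = 366.067 m.

366.1 m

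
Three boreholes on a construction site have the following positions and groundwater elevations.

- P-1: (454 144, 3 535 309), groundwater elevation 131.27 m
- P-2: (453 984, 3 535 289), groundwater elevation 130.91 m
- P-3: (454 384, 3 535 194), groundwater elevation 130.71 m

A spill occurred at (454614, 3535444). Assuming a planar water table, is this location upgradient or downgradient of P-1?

Taking P-1 as reference: P-2−P-1 = (-160, -20, -0.36); P-3−P-1 = (240, -115, -0.56).
Solve a·Δx + b·Δy = Δh: det = (-160)·(-115) − 240·(-20) = 23200.
∂h/∂x = [(-0.36)·(-115) − (-0.56)·(-20)] / 23200 = +0.001302
∂h/∂y = [(-160)·(-0.56) − 240·(-0.36)] / 23200 = +0.007586
Head at (454614, 3535444) = 131.27 + (+0.001302)·(470) + (+0.007586)·(135) = 132.91 m.
That is higher than the 131.27 m at P-1, so the point is upgradient.

upgradient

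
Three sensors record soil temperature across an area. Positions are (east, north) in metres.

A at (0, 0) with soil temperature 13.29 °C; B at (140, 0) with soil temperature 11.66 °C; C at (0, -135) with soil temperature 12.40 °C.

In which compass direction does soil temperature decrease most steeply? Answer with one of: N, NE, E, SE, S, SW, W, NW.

∂T/∂x = (11.66 − 13.29) / (140 − 0) = -0.01164
∂T/∂y = (12.40 − 13.29) / (-135 − 0) = +0.006593
Steepest decrease is along −∇f = (+0.01164 E, -0.006593 N) → southeast.

SE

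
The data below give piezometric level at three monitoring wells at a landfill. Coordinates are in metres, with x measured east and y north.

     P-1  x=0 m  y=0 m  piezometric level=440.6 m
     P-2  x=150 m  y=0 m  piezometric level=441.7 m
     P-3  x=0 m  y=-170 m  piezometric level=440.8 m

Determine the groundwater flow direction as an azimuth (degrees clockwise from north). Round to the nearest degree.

∂h/∂x = (441.7 − 440.6) / (150 − 0) = +0.007333
∂h/∂y = (440.8 − 440.6) / (-170 − 0) = -0.001176
Flow direction (−∇h) has components (-0.007333 E, +0.001176 N).
Azimuth = atan2(E, N) = atan2(-0.007333, +0.001176) = 279.1° ≈ 279°.

279°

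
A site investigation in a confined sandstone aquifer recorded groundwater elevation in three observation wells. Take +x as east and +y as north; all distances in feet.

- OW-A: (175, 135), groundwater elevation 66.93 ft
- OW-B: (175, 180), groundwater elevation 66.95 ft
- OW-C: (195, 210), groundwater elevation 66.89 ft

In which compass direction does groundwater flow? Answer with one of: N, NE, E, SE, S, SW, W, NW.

E

Three-point gradient (reference OW-A): Δ to OW-B = (0, 45, +0.02), Δ to OW-C = (20, 75, -0.04).
∂h/∂x = -0.003667, ∂h/∂y = +0.0004444 (det = -900).
Flow = −∇h = (+0.003667 east, -0.0004444 north), which points east.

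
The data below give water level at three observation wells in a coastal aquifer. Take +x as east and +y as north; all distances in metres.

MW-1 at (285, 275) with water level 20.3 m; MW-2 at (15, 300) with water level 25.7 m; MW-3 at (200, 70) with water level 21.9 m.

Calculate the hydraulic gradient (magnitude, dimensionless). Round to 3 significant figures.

0.0200

Differences from MW-1: to MW-2 (Δx, Δy, Δh) = (-270, 25, +5.4); to MW-3 = (-85, -205, +1.6).
Solve a·Δx + b·Δy = Δh: det = (-270)·(-205) − (-85)·25 = 57475.
∂h/∂x = [(+5.4)·(-205) − (+1.6)·25] / 57475 = -0.01996
∂h/∂y = [(-270)·(+1.6) − (-85)·(+5.4)] / 57475 = +0.0004698
|∇h| = √(-0.01996² + 0.0004698²) = 0.01997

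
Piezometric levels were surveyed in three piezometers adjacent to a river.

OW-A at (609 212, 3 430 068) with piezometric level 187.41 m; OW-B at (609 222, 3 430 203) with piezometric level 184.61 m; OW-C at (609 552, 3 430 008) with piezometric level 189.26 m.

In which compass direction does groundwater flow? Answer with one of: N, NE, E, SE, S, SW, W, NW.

N

Three-point gradient (reference OW-A): Δ to OW-B = (10, 135, -2.80), Δ to OW-C = (340, -60, +1.85).
∂h/∂x = +0.001758, ∂h/∂y = -0.02087 (det = -46500).
Flow = −∇h = (-0.001758 east, +0.02087 north), which points north.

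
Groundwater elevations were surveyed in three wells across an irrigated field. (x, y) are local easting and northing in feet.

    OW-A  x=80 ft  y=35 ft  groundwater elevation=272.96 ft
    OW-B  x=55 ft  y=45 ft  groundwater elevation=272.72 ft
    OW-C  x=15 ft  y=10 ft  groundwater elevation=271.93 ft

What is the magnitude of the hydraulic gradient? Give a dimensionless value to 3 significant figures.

0.0151

Taking OW-A as reference: OW-B−OW-A = (-25, 10, -0.24); OW-C−OW-A = (-65, -25, -1.03).
Determinant of the coordinate differences = (-25)·(-25) − (-65)·10 = 1275.
∂h/∂x = [(-0.24)·(-25) − (-1.03)·10] / 1275 = +0.01278
∂h/∂y = [(-25)·(-1.03) − (-65)·(-0.24)] / 1275 = +0.007961
|∇h| = √(0.01278² + 0.007961²) = 0.01506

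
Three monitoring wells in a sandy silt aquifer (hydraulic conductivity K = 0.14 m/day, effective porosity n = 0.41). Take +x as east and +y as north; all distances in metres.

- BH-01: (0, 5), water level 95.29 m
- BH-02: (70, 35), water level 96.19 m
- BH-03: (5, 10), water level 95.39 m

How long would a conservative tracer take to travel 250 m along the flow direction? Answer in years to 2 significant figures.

140 years

Taking BH-01 as reference: BH-02−BH-01 = (70, 30, +0.90); BH-03−BH-01 = (5, 5, +0.10).
Solve a·Δx + b·Δy = Δh: det = 70·5 − 5·30 = 200.
∂h/∂x = [(+0.90)·5 − (+0.10)·30] / 200 = +0.007500
∂h/∂y = [70·(+0.10) − 5·(+0.90)] / 200 = +0.01250
|∇h| = √(0.007500² + 0.01250²) = 0.01458
Seepage velocity v = K·i/n = 0.14 × 0.01458 / 0.41 = 0.004979 m/day.
t = 250 / 0.004979 = 5.021e+04 days = 137 years.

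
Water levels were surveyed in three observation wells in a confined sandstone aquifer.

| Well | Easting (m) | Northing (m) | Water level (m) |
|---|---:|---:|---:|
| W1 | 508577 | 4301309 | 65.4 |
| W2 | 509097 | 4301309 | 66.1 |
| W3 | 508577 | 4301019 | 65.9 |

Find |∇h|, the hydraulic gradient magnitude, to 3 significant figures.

0.00219

∂h/∂x = (66.1 − 65.4) / (509097 − 508577) = +0.001346
∂h/∂y = (65.9 − 65.4) / (4301019 − 4301309) = -0.001724
|∇h| = √(0.001346² + -0.001724²) = 0.002187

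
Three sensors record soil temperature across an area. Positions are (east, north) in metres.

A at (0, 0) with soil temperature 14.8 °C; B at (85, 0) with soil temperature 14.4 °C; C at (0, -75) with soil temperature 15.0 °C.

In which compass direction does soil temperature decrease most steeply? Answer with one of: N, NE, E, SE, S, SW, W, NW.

∂T/∂x = (14.4 − 14.8) / (85 − 0) = -0.004706
∂T/∂y = (15.0 − 14.8) / (-75 − 0) = -0.002667
Steepest decrease is along −∇f = (+0.004706 E, +0.002667 N) → northeast.

NE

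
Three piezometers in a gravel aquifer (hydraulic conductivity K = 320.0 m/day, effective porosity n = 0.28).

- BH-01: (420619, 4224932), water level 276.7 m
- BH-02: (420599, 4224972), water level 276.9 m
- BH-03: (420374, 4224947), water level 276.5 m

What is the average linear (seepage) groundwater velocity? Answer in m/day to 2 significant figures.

6.5 m/day

Differences from BH-01: to BH-02 (Δx, Δy, Δh) = (-20, 40, +0.2); to BH-03 = (-245, 15, -0.2).
Solve a·Δx + b·Δy = Δh: det = (-20)·15 − (-245)·40 = 9500.
∂h/∂x = [(+0.2)·15 − (-0.2)·40] / 9500 = +0.001158
∂h/∂y = [(-20)·(-0.2) − (-245)·(+0.2)] / 9500 = +0.005579
|∇h| = √(0.001158² + 0.005579²) = 0.005698
Seepage velocity v = K·i/n = 320.0 × 0.005698 / 0.28 = 6.512 m/day.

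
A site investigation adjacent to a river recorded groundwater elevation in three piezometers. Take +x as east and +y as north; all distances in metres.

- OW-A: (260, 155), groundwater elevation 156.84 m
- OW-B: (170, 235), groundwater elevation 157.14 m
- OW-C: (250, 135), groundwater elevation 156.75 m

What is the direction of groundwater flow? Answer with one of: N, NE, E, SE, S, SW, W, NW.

S

Differences from OW-A: to OW-B (Δx, Δy, Δh) = (-90, 80, +0.30); to OW-C = (-10, -20, -0.09).
Determinant of the coordinate differences = (-90)·(-20) − (-10)·80 = 2600.
∂h/∂x = [(+0.30)·(-20) − (-0.09)·80] / 2600 = +0.0004615
∂h/∂y = [(-90)·(-0.09) − (-10)·(+0.30)] / 2600 = +0.004269
Flow = −∇h = (-0.0004615 east, -0.004269 north), which points south.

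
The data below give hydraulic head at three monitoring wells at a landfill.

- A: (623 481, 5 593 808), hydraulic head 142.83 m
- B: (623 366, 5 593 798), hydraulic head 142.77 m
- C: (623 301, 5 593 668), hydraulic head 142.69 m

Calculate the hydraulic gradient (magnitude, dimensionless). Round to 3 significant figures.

Differences from A: to B (Δx, Δy, Δh) = (-115, -10, -0.06); to C = (-180, -140, -0.14).
Determinant of the coordinate differences = (-115)·(-140) − (-180)·(-10) = 14300.
∂h/∂x = [(-0.06)·(-140) − (-0.14)·(-10)] / 14300 = +0.0004895
∂h/∂y = [(-115)·(-0.14) − (-180)·(-0.06)] / 14300 = +0.0003706
|∇h| = √(0.0004895² + 0.0003706²) = 0.000614

0.000614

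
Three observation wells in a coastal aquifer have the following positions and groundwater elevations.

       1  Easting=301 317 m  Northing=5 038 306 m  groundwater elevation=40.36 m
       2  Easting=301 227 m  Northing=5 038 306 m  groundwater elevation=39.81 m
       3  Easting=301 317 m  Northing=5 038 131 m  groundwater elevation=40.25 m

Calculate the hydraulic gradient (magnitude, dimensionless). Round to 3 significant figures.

∂h/∂x = (39.81 − 40.36) / (301227 − 301317) = +0.006111
∂h/∂y = (40.25 − 40.36) / (5038131 − 5038306) = +0.0006286
|∇h| = √(0.006111² + 0.0006286²) = 0.006143

0.00614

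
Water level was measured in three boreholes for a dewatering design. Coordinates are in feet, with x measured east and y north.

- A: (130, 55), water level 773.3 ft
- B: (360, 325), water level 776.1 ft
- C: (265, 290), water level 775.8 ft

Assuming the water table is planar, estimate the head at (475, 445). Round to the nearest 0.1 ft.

Differences from A: to B (Δx, Δy, Δh) = (230, 270, +2.8); to C = (135, 235, +2.5).
Solve a·Δx + b·Δy = Δh: det = 230·235 − 135·270 = 17600.
∂h/∂x = [(+2.8)·235 − (+2.5)·270] / 17600 = -0.0009659
∂h/∂y = [230·(+2.5) − 135·(+2.8)] / 17600 = +0.01119
h(475, 445) = 773.3 + (-0.0009659)·(345) + (+0.01119)·(390) = 773.3 -0.333 +4.365 = 777.332 ft.

777.3 ft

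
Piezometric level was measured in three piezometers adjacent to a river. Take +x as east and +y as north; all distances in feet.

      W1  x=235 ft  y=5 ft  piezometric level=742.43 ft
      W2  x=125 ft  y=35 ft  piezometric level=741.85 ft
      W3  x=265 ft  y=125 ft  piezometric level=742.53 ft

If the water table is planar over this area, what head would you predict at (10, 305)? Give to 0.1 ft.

Differences from W1: to W2 (Δx, Δy, Δh) = (-110, 30, -0.58); to W3 = (30, 120, +0.10).
Solve a·Δx + b·Δy = Δh: det = (-110)·120 − 30·30 = -14100.
∂h/∂x = [(-0.58)·120 − (+0.10)·30] / -14100 = +0.005149
∂h/∂y = [(-110)·(+0.10) − 30·(-0.58)] / -14100 = -0.0004539
h(10, 305) = 742.43 + (+0.005149)·(-225) + (-0.0004539)·(300) = 742.43 -1.159 -0.136 = 741.135 ft.

741.1 ft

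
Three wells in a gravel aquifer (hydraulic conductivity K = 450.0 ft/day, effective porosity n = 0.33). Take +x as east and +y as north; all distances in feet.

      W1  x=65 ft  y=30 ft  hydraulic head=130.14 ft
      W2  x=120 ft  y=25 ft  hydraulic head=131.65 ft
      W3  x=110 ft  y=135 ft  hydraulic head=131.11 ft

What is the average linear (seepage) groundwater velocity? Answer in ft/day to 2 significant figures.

Three-point gradient (reference W1): Δ to W2 = (55, -5, +1.51), Δ to W3 = (45, 105, +0.97).
∂h/∂x = +0.02723, ∂h/∂y = -0.002433 (det = 6000).
|∇h| = √(0.02723² + -0.002433²) = 0.02734
Seepage velocity v = K·i/n = 450.0 × 0.02734 / 0.33 = 37.28 ft/day.

37 ft/day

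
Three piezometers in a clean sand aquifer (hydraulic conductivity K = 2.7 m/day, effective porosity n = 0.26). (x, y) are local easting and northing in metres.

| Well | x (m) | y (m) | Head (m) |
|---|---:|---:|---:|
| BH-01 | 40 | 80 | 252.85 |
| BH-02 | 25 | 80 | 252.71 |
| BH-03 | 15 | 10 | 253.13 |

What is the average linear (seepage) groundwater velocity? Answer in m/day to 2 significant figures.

0.12 m/day

Differences from BH-01: to BH-02 (Δx, Δy, Δh) = (-15, 0, -0.14); to BH-03 = (-25, -70, +0.28).
Determinant of the coordinate differences = (-15)·(-70) − (-25)·0 = 1050.
∂h/∂x = [(-0.14)·(-70) − (+0.28)·0] / 1050 = +0.009333
∂h/∂y = [(-15)·(+0.28) − (-25)·(-0.14)] / 1050 = -0.007333
|∇h| = √(0.009333² + -0.007333²) = 0.01187
Seepage velocity v = K·i/n = 2.7 × 0.01187 / 0.26 = 0.1233 m/day.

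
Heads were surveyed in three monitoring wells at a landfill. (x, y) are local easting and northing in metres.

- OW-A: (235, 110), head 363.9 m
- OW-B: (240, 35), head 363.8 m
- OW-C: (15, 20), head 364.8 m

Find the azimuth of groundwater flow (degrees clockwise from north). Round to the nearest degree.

With h = a·x + b·y + c and OW-A as origin, the differences give:
  5·a + (-75)·b = -0.1
  (-220)·a + (-90)·b = +0.9
Eliminate b (×(-90) and ×(-75), subtract): -16950·a = 76.50 → a = ∂h/∂x = -0.004513
Back-substitute: b = ∂h/∂y = +0.001032.
Flow direction (−∇h) has components (+0.004513 E, -0.001032 N).
Azimuth = atan2(E, N) = atan2(+0.004513, -0.001032) = 102.9° ≈ 103°.

103°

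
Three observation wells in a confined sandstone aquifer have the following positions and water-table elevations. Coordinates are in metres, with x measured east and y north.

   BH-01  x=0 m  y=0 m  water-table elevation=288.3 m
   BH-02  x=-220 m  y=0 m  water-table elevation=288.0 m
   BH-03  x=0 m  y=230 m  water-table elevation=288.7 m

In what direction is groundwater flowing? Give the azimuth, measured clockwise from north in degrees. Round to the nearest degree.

218°

∂h/∂x = (288.0 − 288.3) / (-220 − 0) = +0.001364
∂h/∂y = (288.7 − 288.3) / (230 − 0) = +0.001739
Flow direction (−∇h) has components (-0.001364 E, -0.001739 N).
Azimuth = atan2(E, N) = atan2(-0.001364, -0.001739) = 218.1° ≈ 218°.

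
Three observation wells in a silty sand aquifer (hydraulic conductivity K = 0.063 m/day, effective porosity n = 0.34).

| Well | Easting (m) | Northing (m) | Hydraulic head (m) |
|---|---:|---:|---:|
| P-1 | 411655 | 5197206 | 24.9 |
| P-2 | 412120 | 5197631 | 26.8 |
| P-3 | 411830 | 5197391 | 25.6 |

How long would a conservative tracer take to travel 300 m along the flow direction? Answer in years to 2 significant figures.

Differences from P-1: to P-2 (Δx, Δy, Δh) = (465, 425, +1.9); to P-3 = (175, 185, +0.7).
Determinant of the coordinate differences = 465·185 − 175·425 = 11650.
∂h/∂x = [(+1.9)·185 − (+0.7)·425] / 11650 = +0.004635
∂h/∂y = [465·(+0.7) − 175·(+1.9)] / 11650 = -0.0006009
|∇h| = √(0.004635² + -0.0006009²) = 0.004674
Seepage velocity v = K·i/n = 0.063 × 0.004674 / 0.34 = 0.0008661 m/day.
t = 300 / 0.0008661 = 3.464e+05 days = 948 years.

950 years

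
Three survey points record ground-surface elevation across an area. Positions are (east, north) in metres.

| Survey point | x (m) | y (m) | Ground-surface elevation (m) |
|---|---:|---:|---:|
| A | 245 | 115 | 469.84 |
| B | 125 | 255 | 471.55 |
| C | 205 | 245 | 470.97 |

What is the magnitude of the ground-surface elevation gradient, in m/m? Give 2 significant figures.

With z = a·x + b·y + c and A as origin, the differences give:
  (-120)·a + 140·b = +1.71
  (-40)·a + 130·b = +1.13
Eliminate b (×130 and ×140, subtract): -10000·a = 64.100 → a = ∂z/∂x = -0.006410
Back-substitute: b = ∂z/∂y = +0.006720.
|∇f| = √(-0.006410² + 0.006720²) = 0.009287 m/m

0.0093 m/m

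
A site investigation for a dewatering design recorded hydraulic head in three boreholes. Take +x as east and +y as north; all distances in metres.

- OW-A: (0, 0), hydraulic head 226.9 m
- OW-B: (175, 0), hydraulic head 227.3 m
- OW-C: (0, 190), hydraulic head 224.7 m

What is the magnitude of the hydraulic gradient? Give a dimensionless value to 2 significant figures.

0.012

∂h/∂x = (227.3 − 226.9) / (175 − 0) = +0.002286
∂h/∂y = (224.7 − 226.9) / (190 − 0) = -0.01158
|∇h| = √(0.002286² + -0.01158²) = 0.0118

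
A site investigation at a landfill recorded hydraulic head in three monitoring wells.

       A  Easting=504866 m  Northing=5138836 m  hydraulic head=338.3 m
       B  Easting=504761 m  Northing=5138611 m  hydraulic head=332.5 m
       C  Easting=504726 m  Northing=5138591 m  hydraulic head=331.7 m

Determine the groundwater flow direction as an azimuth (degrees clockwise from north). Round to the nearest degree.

With h = a·x + b·y + c and A as origin, the differences give:
  (-105)·a + (-225)·b = -5.8
  (-140)·a + (-245)·b = -6.6
Eliminate b (×(-245) and ×(-225), subtract): -5775·a = -64.00 → a = ∂h/∂x = +0.01108
Back-substitute: b = ∂h/∂y = +0.02061.
Flow direction (−∇h) has components (-0.01108 E, -0.02061 N).
Azimuth = atan2(E, N) = atan2(-0.01108, -0.02061) = 208.3° ≈ 208°.

208°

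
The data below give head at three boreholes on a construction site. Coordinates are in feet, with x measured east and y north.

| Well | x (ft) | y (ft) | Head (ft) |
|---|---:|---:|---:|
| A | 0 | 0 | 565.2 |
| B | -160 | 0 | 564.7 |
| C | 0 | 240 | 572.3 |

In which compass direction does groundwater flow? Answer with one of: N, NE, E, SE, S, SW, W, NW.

S

∂h/∂x = (564.7 − 565.2) / (-160 − 0) = +0.003125
∂h/∂y = (572.3 − 565.2) / (240 − 0) = +0.02958
Flow = −∇h = (-0.003125 east, -0.02958 north), which points south.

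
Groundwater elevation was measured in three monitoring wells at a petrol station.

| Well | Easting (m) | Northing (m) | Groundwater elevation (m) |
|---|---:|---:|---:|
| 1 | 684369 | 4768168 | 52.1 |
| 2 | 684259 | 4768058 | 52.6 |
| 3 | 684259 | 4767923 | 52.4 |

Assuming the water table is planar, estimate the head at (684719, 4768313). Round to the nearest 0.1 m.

With h = a·x + b·y + c and 1 as origin, the differences give:
  (-110)·a + (-110)·b = +0.5
  (-110)·a + (-245)·b = +0.3
Eliminate b (×(-245) and ×(-110), subtract): 14850·a = -89.50 → a = ∂h/∂x = -0.006027
Back-substitute: b = ∂h/∂y = +0.001481.
h(684719, 4768313) = 52.1 + (-0.006027)·(350) + (+0.001481)·(145) = 52.1 -2.109 +0.215 = 50.205 m.

50.2 m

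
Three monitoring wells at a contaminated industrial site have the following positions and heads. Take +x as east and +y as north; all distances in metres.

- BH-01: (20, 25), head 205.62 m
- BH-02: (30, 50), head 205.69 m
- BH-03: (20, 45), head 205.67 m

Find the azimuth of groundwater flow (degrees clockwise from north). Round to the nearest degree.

197°

Differences from BH-01: to BH-02 (Δx, Δy, Δh) = (10, 25, +0.07); to BH-03 = (0, 20, +0.05).
Solve a·Δx + b·Δy = Δh: det = 10·20 − 0·25 = 200.
∂h/∂x = [(+0.07)·20 − (+0.05)·25] / 200 = +0.0007500
∂h/∂y = [10·(+0.05) − 0·(+0.07)] / 200 = +0.002500
Flow direction (−∇h) has components (-0.0007500 E, -0.002500 N).
Azimuth = atan2(E, N) = atan2(-0.0007500, -0.002500) = 196.7° ≈ 197°.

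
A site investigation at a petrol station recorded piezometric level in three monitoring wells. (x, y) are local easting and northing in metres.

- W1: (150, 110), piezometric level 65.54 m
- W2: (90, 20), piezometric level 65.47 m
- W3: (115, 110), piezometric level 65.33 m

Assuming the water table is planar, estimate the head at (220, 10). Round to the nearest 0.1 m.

66.3 m

Differences from W1: to W2 (Δx, Δy, Δh) = (-60, -90, -0.07); to W3 = (-35, 0, -0.21).
Solve a·Δx + b·Δy = Δh: det = (-60)·0 − (-35)·(-90) = -3150.
∂h/∂x = [(-0.07)·0 − (-0.21)·(-90)] / -3150 = +0.006000
∂h/∂y = [(-60)·(-0.21) − (-35)·(-0.07)] / -3150 = -0.003222
h(220, 10) = 65.54 + (+0.006000)·(70) + (-0.003222)·(-100) = 65.54 +0.420 +0.322 = 66.282 m.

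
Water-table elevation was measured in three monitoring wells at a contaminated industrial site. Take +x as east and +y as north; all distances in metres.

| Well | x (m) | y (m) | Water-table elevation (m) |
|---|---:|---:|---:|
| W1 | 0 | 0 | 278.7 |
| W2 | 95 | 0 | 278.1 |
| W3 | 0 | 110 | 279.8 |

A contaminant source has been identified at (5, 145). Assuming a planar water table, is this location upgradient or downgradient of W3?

upgradient

∂h/∂x = (278.1 − 278.7) / (95 − 0) = -0.006316
∂h/∂y = (279.8 − 278.7) / (110 − 0) = +0.01000
Head at (5, 145) = 278.7 + (-0.006316)·(5) + (+0.01000)·(145) = 280.12 m.
That is higher than the 279.8 m at W3, so the point is upgradient.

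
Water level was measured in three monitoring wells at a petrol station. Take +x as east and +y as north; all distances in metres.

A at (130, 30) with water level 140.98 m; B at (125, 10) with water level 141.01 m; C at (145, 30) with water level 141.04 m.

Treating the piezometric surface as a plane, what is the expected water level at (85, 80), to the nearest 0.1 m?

Taking A as reference: B−A = (-5, -20, +0.03); C−A = (15, 0, +0.06).
Solve a·Δx + b·Δy = Δh: det = (-5)·0 − 15·(-20) = 300.
∂h/∂x = [(+0.03)·0 − (+0.06)·(-20)] / 300 = +0.004000
∂h/∂y = [(-5)·(+0.06) − 15·(+0.03)] / 300 = -0.002500
h(85, 80) = 140.98 + (+0.004000)·(-45) + (-0.002500)·(50) = 140.98 -0.180 -0.125 = 140.675 m.

140.7 m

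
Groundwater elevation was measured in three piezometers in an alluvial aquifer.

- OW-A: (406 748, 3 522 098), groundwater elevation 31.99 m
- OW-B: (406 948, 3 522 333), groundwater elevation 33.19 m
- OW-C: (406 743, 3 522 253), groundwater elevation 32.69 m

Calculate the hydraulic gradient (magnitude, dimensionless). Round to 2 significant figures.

Differences from OW-A: to OW-B (Δx, Δy, Δh) = (200, 235, +1.20); to OW-C = (-5, 155, +0.70).
Solve a·Δx + b·Δy = Δh: det = 200·155 − (-5)·235 = 32175.
∂h/∂x = [(+1.20)·155 − (+0.70)·235] / 32175 = +0.0006682
∂h/∂y = [200·(+0.70) − (-5)·(+1.20)] / 32175 = +0.004538
|∇h| = √(0.0006682² + 0.004538²) = 0.004587

0.0046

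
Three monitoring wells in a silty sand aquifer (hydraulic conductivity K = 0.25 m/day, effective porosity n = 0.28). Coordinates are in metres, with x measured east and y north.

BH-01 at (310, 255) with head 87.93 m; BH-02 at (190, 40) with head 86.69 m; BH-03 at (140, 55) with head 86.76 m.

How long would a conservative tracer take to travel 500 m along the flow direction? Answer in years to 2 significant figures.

Three-point gradient (reference BH-01): Δ to BH-02 = (-120, -215, -1.24), Δ to BH-03 = (-170, -200, -1.17).
∂h/∂x = +0.0002829, ∂h/∂y = +0.005610 (det = -12550).
|∇h| = √(0.0002829² + 0.005610²) = 0.005617
Seepage velocity v = K·i/n = 0.25 × 0.005617 / 0.28 = 0.005015 m/day.
t = 500 / 0.005015 = 9.97e+04 days = 273 years.

270 years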